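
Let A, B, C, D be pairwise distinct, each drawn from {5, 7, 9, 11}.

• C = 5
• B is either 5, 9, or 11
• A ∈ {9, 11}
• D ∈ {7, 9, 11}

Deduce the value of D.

7

C has just one choice, so C = 5. Eliminate 5 elsewhere: B.
The 3 still-open variables together cover exactly {7, 9, 11} — 3 values for 3 variables — and 7 appears only in D's list, so D = 7.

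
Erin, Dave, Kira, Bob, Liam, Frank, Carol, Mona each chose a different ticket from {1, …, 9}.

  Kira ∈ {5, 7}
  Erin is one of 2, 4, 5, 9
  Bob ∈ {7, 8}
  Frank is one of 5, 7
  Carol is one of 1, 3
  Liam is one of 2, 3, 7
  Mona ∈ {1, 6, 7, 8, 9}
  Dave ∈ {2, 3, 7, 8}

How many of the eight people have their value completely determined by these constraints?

2

Kira and Frank between them cover only {5, 7} — a naked pair. Remove those values from Erin, Dave, Bob, Liam, Mona.
Bob has just one choice, so Bob = 8. Remove 8 from Dave, Mona.
Dave and Liam between them cover only {2, 3} — a naked pair. Remove those values from Erin, Carol.
That leaves Carol = 1. So Mona can't be 1.
Determined: Bob=8, Carol=1. The other people each still have more than one consistent value. That makes 2.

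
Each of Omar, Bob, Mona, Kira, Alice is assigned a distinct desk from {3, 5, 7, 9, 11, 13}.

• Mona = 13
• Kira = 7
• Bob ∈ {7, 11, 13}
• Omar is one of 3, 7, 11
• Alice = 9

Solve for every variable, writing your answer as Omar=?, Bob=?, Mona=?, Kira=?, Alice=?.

Mona's domain is down to {13}, so Mona = 13. Strike 13 from Bob.
Kira must be 7 (only option left). Strike 7 from Omar, Bob.
Alice must be 9 (only option left).
That leaves Bob = 11. So Omar can't be 11.
Omar's domain is down to {3}, so Omar = 3.

Omar=3, Bob=11, Mona=13, Kira=7, Alice=9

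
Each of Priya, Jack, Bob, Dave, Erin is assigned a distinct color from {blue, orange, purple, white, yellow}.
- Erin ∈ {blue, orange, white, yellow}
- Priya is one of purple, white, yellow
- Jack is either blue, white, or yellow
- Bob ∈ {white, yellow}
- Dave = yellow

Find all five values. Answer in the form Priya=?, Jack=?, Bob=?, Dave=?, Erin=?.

Priya=purple, Jack=blue, Bob=white, Dave=yellow, Erin=orange

Dave's domain is down to {yellow}, so Dave = yellow. Remove yellow from Priya, Jack, Bob, Erin.
Bob's domain is down to {white}, so Bob = white. Strike white from Priya, Jack, Erin.
Priya must be purple (only option left).
Jack must be blue (only option left). So Erin can't be blue.
That leaves Erin = orange.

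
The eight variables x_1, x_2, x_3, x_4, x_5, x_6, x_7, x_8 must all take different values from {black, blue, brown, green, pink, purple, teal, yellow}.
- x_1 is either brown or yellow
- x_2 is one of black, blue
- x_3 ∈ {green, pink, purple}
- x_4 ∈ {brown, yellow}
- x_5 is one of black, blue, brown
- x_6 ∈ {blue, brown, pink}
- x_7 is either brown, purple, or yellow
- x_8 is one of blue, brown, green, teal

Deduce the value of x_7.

purple

Among the 8 variables, teal fits only x_8 (and all 8 values in {black, blue, brown, green, pink, purple, teal, yellow} must be used), so x_8 = teal.
The 7 still-open variables draw from only 7 values {black, blue, brown, green, pink, purple, yellow}, so each is used; only x_3 can be green, hence x_3 = green.
The 6 still-open variables together cover exactly {black, blue, brown, pink, purple, yellow} — 6 values for 6 variables — and pink appears only in x_6's list, so x_6 = pink.
The 5 still-open variables draw from only 5 values {black, blue, brown, purple, yellow}, so each is used; only x_7 can be purple, hence x_7 = purple.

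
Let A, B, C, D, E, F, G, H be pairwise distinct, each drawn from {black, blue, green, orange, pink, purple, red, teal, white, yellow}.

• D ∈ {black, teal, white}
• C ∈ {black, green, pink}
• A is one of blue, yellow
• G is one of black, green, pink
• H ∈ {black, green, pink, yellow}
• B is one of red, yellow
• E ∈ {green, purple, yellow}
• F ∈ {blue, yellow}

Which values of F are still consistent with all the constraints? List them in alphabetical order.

The 2 variables A and F are confined to {blue, yellow}, which locks those values in; drop them from B, E, H.
B must be red (only option left).
The 3 variables C, G, H are confined to {black, green, pink}, which locks those values in; drop them from D, E.
E has just one choice, so E = purple.
No further eliminations apply; F can still be any of blue, yellow.

blue, yellow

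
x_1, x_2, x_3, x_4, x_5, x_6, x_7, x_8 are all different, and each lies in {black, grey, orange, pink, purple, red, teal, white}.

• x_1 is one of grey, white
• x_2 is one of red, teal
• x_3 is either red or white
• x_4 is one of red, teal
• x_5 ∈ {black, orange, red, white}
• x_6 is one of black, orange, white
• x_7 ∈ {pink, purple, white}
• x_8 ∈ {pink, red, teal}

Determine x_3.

The 8 variables together cover exactly {black, grey, orange, pink, purple, red, teal, white} — 8 values for 8 variables — and grey appears only in x_1's list, so x_1 = grey.
Among the 7 still-open variables, purple fits only x_7 (and all 7 values in {black, orange, pink, purple, red, teal, white} must be used), so x_7 = purple.
Among the 6 still-open variables, pink fits only x_8 (and all 6 values in {black, orange, pink, red, teal, white} must be used), so x_8 = pink.
x_2 and x_4 share exactly the 2 values {red, teal}; by pigeonhole those values go to them, so strike red, teal from x_3, x_5.
So x_3 = white.

white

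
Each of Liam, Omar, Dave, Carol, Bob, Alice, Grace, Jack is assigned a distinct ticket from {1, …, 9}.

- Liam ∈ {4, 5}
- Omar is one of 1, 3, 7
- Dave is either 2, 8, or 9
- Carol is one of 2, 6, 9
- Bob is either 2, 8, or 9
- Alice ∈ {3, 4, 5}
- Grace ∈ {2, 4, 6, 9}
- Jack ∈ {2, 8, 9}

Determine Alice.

3

Dave, Bob, Jack share exactly the 3 values {2, 8, 9}; by pigeonhole those values go to them, so strike 2, 8, 9 from Carol, Grace.
Carol's domain is down to {6}, so Carol = 6. Eliminate 6 elsewhere: Grace.
Grace's domain is down to {4}, so Grace = 4. Strike 4 from Liam, Alice.
Liam must be 5 (only option left). Eliminate 5 elsewhere: Alice.
So Alice = 3.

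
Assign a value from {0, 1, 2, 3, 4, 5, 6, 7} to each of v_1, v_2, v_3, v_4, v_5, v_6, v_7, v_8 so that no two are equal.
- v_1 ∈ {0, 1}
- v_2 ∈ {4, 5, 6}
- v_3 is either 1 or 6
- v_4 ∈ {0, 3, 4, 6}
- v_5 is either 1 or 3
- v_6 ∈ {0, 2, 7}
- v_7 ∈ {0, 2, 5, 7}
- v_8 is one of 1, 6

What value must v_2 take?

v_3 and v_8 between them cover only {1, 6} — a naked pair. Remove those values from v_1, v_2, v_4, v_5.
v_1 has just one choice, so v_1 = 0. Strike 0 from v_4, v_6, v_7.
v_5 must be 3 (only option left). So v_4 can't be 3.
That leaves v_4 = 4. Strike 4 from v_2.
So v_2 = 5.

5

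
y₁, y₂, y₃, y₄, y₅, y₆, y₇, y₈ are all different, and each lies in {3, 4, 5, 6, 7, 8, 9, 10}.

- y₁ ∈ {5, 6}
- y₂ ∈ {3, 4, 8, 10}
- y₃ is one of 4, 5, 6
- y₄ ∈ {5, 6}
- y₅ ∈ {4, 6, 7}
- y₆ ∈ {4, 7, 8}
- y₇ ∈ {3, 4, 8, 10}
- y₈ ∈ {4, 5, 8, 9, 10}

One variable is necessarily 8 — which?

Among the 8 variables, 9 fits only y₈ (and all 8 values in {3, 4, 5, 6, 7, 8, 9, 10} must be used), so y₈ = 9.
y₁ and y₄ between them cover only {5, 6} — a naked pair. Remove those values from y₃, y₅.
That leaves y₃ = 4. Strike 4 from y₂, y₅, y₆, y₇.
y₅ has just one choice, so y₅ = 7. Remove 7 from y₆.
So 8 goes to y₆.

y₆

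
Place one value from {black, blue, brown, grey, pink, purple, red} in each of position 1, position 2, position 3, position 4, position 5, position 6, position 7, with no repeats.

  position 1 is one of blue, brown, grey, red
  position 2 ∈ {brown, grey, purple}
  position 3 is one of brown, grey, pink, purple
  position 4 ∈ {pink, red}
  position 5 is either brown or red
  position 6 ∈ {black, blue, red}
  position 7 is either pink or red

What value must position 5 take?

The 7 variables together cover exactly {black, blue, brown, grey, pink, purple, red} — 7 values for 7 variables — and black appears only in position 6's list, so position 6 = black.
Among the 6 still-open variables, blue fits only position 1 (and all 6 values in {blue, brown, grey, pink, purple, red} must be used), so position 1 = blue.
The 2 variables position 4 and position 7 are confined to {pink, red}, which locks those values in; drop them from position 3, position 5.
So position 5 = brown.

brown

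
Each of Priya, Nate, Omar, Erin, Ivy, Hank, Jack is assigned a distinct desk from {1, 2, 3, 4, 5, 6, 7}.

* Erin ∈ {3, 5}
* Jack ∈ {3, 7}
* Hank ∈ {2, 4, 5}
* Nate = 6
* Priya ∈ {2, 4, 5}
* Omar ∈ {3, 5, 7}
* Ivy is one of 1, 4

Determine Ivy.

1

Nate's domain is down to {6}, so Nate = 6.
Among the 6 still-open variables, 1 fits only Ivy (and all 6 values in {1, 2, 3, 4, 5, 7} must be used), so Ivy = 1.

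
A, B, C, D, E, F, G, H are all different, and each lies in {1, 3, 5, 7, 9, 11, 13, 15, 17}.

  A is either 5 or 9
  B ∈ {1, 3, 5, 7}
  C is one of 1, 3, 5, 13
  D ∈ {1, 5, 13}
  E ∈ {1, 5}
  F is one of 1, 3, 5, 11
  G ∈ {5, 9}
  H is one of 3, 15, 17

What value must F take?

11

A and G between them cover only {5, 9} — a naked pair. Remove those values from B, C, D, E, F.
That leaves E = 1. Eliminate 1 elsewhere: B, C, D, F.
D has just one choice, so D = 13. Strike 13 from C.
C's domain is down to {3}, so C = 3. Eliminate 3 elsewhere: B, F, H.
So F = 11.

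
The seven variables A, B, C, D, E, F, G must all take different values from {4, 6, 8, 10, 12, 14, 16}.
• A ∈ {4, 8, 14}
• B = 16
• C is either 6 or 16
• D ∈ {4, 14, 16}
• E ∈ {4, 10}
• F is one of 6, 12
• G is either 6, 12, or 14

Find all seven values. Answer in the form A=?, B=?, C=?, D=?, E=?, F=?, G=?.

A=8, B=16, C=6, D=4, E=10, F=12, G=14

B has just one choice, so B = 16. So C, D can't be 16.
C must be 6 (only option left). So F, G can't be 6.
That leaves F = 12. Eliminate 12 elsewhere: G.
That leaves G = 14. Eliminate 14 elsewhere: A, D.
D's domain is down to {4}, so D = 4. So A, E can't be 4.
E must be 10 (only option left).
A's domain is down to {8}, so A = 8.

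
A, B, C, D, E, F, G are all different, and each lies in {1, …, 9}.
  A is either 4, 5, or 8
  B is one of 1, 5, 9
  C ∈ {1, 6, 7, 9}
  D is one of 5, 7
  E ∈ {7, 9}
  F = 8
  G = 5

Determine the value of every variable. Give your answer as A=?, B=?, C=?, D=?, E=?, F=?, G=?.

A=4, B=1, C=6, D=7, E=9, F=8, G=5

F's domain is down to {8}, so F = 8. Eliminate 8 elsewhere: A.
G has just one choice, so G = 5. So A, B, D can't be 5.
A must be 4 (only option left).
D's domain is down to {7}, so D = 7. Strike 7 from C, E.
That leaves E = 9. Eliminate 9 elsewhere: B, C.
B's domain is down to {1}, so B = 1. Strike 1 from C.
That leaves C = 6.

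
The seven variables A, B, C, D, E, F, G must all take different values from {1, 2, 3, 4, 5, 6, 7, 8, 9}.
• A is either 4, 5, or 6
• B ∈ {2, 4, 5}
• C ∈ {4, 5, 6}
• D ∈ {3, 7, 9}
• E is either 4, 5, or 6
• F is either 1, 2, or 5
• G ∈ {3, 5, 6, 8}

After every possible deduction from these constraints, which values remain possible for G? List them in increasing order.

A, C, E between them cover only {4, 5, 6} — a naked triple. Remove those values from B, F, G.
That leaves B = 2. So F can't be 2.
F must be 1 (only option left).
No further eliminations apply; G can still be any of 3, 8.

3, 8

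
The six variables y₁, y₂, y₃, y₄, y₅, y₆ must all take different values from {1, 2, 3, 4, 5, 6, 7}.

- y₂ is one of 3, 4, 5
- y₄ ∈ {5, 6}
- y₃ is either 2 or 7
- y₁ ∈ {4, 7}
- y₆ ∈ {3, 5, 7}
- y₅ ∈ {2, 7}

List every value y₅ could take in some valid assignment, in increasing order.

Among the 6 variables, 6 fits only y₄ (and all 6 values in {2, 3, 4, 5, 6, 7} must be used), so y₄ = 6.
y₃ and y₅ between them cover only {2, 7} — a naked pair. Remove those values from y₁, y₆.
y₁ must be 4 (only option left). Remove 4 from y₂.
No further eliminations apply; y₅ can still be any of 2, 7.

2, 7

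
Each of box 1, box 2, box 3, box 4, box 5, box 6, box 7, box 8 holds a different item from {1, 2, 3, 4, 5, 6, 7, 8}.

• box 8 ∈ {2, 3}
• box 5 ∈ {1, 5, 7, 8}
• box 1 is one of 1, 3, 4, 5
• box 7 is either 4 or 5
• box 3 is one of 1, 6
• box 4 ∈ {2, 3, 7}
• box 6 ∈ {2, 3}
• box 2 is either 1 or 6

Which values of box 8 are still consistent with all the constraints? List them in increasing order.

Among the 8 variables, 8 fits only box 5 (and all 8 values in {1, 2, 3, 4, 5, 6, 7, 8} must be used), so box 5 = 8.
The 7 still-open variables together cover exactly {1, 2, 3, 4, 5, 6, 7} — 7 values for 7 variables — and 7 appears only in box 4's list, so box 4 = 7.
box 2 and box 3 between them cover only {1, 6} — a naked pair. Remove those values from box 1.
box 6 and box 8 between them cover only {2, 3} — a naked pair. Remove those values from box 1.
No further eliminations apply; box 8 can still be any of 2, 3.

2, 3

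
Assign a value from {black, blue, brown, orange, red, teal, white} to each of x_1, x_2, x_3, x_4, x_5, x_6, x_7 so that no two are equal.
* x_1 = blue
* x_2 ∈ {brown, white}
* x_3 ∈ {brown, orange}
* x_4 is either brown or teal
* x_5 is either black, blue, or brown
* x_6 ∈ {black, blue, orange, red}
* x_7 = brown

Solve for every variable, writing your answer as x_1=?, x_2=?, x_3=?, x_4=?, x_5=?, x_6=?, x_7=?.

x_1's domain is down to {blue}, so x_1 = blue. Strike blue from x_5, x_6.
x_7 must be brown (only option left). Strike brown from x_2, x_3, x_4, x_5.
x_2's domain is down to {white}, so x_2 = white.
That leaves x_3 = orange. Eliminate orange elsewhere: x_6.
x_4 must be teal (only option left).
x_5's domain is down to {black}, so x_5 = black. Eliminate black elsewhere: x_6.
x_6's domain is down to {red}, so x_6 = red.

x_1=blue, x_2=white, x_3=orange, x_4=teal, x_5=black, x_6=red, x_7=brown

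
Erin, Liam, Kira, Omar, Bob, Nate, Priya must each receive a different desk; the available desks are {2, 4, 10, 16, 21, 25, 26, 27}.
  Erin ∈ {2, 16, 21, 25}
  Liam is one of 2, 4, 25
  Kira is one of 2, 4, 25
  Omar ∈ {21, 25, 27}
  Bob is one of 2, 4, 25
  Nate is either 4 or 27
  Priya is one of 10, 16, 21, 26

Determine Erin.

Liam, Kira, Bob share exactly the 3 values {2, 4, 25}; by pigeonhole those values go to them, so strike 2, 4, 25 from Erin, Omar, Nate.
Nate's domain is down to {27}, so Nate = 27. So Omar can't be 27.
Omar has just one choice, so Omar = 21. Strike 21 from Erin, Priya.
So Erin = 16.

16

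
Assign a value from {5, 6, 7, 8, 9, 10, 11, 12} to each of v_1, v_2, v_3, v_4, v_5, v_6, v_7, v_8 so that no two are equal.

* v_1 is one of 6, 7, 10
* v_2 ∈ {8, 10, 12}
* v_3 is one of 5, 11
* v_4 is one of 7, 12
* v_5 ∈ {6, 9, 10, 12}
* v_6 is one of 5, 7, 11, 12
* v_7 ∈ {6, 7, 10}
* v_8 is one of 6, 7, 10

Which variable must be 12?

The 8 variables draw from only 8 values {5, 6, 7, 8, 9, 10, 11, 12}, so each is used; only v_2 can be 8, hence v_2 = 8.
The 7 still-open variables together cover exactly {5, 6, 7, 9, 10, 11, 12} — 7 values for 7 variables — and 9 appears only in v_5's list, so v_5 = 9.
The 3 variables v_1, v_7, v_8 are confined to {6, 7, 10}, which locks those values in; drop them from v_4, v_6.
So 12 goes to v_4.

v_4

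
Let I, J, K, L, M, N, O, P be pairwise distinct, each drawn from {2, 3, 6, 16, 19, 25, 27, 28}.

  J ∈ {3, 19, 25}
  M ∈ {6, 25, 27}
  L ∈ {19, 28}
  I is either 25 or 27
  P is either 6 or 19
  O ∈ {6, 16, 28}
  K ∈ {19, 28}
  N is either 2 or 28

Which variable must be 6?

P

Among the 8 variables, 2 fits only N (and all 8 values in {2, 3, 6, 16, 19, 25, 27, 28} must be used), so N = 2.
The 7 still-open variables draw from only 7 values {3, 6, 16, 19, 25, 27, 28}, so each is used; only J can be 3, hence J = 3.
The 6 still-open variables together cover exactly {6, 16, 19, 25, 27, 28} — 6 values for 6 variables — and 16 appears only in O's list, so O = 16.
K and L between them cover only {19, 28} — a naked pair. Remove those values from P.
So 6 goes to P.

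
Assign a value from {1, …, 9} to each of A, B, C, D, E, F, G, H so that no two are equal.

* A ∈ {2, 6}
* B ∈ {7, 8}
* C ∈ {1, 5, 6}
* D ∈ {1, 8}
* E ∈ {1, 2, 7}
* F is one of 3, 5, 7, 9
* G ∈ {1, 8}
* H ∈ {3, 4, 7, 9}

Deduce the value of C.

5

D and G share exactly the 2 values {1, 8}; by pigeonhole those values go to them, so strike 1, 8 from B, C, E.
B must be 7 (only option left). Strike 7 from E, F, H.
E must be 2 (only option left). Eliminate 2 elsewhere: A.
A's domain is down to {6}, so A = 6. Strike 6 from C.
So C = 5.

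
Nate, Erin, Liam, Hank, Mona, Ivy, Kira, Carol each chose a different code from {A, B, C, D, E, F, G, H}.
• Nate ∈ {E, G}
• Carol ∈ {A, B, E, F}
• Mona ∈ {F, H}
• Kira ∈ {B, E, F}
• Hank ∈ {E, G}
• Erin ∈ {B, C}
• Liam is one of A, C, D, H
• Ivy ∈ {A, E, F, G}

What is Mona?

H

The 8 variables together cover exactly {A, B, C, D, E, F, G, H} — 8 values for 8 variables — and D appears only in Liam's list, so Liam = D.
Among the 7 still-open variables, C fits only Erin (and all 7 values in {A, B, C, E, F, G, H} must be used), so Erin = C.
The 6 still-open variables together cover exactly {A, B, E, F, G, H} — 6 values for 6 variables — and H appears only in Mona's list, so Mona = H.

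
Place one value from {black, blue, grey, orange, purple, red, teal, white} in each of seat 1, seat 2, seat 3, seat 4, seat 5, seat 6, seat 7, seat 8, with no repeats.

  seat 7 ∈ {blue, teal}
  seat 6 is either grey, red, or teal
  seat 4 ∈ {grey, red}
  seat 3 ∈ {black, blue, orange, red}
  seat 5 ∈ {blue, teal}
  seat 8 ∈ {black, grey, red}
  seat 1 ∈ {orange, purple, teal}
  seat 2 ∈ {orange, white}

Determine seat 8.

black

The 8 variables draw from only 8 values {black, blue, grey, orange, purple, red, teal, white}, so each is used; only seat 1 can be purple, hence seat 1 = purple.
The 7 still-open variables together cover exactly {black, blue, grey, orange, red, teal, white} — 7 values for 7 variables — and white appears only in seat 2's list, so seat 2 = white.
The 6 still-open variables together cover exactly {black, blue, grey, orange, red, teal} — 6 values for 6 variables — and orange appears only in seat 3's list, so seat 3 = orange.
The 5 still-open variables draw from only 5 values {black, blue, grey, red, teal}, so each is used; only seat 8 can be black, hence seat 8 = black.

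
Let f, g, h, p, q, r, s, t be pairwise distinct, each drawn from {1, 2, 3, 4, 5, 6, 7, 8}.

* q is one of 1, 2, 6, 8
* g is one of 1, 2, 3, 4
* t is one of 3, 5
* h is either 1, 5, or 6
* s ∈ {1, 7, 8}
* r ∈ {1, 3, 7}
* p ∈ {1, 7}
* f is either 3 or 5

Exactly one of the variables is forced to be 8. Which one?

s

The 8 variables together cover exactly {1, 2, 3, 4, 5, 6, 7, 8} — 8 values for 8 variables — and 4 appears only in g's list, so g = 4.
The 7 still-open variables together cover exactly {1, 2, 3, 5, 6, 7, 8} — 7 values for 7 variables — and 2 appears only in q's list, so q = 2.
Among the 6 still-open variables, 6 fits only h (and all 6 values in {1, 3, 5, 6, 7, 8} must be used), so h = 6.
Among the 5 still-open variables, 8 fits only s (and all 5 values in {1, 3, 5, 7, 8} must be used), so s = 8.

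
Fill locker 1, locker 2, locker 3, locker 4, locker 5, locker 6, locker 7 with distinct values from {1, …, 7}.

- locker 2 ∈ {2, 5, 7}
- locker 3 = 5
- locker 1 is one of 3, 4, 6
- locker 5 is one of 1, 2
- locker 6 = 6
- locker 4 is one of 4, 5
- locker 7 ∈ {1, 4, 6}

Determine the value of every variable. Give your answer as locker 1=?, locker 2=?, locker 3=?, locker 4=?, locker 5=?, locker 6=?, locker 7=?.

locker 3 must be 5 (only option left). Strike 5 from locker 2, locker 4.
locker 4's domain is down to {4}, so locker 4 = 4. So locker 1, locker 7 can't be 4.
That leaves locker 6 = 6. Eliminate 6 elsewhere: locker 1, locker 7.
locker 7's domain is down to {1}, so locker 7 = 1. So locker 5 can't be 1.
locker 1's domain is down to {3}, so locker 1 = 3.
locker 5 must be 2 (only option left). So locker 2 can't be 2.
locker 2 has just one choice, so locker 2 = 7.

locker 1=3, locker 2=7, locker 3=5, locker 4=4, locker 5=2, locker 6=6, locker 7=1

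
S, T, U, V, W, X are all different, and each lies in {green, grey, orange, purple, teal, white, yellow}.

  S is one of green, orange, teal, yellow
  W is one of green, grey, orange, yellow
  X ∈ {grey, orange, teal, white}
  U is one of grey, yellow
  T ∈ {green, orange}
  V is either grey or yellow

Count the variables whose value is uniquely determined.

2

The 6 variables draw from only 6 values {green, grey, orange, teal, white, yellow}, so each is used; only X can be white, hence X = white.
The 5 still-open variables together cover exactly {green, grey, orange, teal, yellow} — 5 values for 5 variables — and teal appears only in S's list, so S = teal.
U and V between them cover only {grey, yellow} — a naked pair. Remove those values from W.
Determined: S=teal, X=white. The other variables each still have more than one consistent value. That makes 2.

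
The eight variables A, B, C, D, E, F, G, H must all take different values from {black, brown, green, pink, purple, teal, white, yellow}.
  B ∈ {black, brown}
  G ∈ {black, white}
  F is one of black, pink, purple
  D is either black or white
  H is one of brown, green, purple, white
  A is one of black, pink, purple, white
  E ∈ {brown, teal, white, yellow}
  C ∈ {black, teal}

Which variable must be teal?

C

Among the 8 variables, green fits only H (and all 8 values in {black, brown, green, pink, purple, teal, white, yellow} must be used), so H = green.
The 7 still-open variables together cover exactly {black, brown, pink, purple, teal, white, yellow} — 7 values for 7 variables — and yellow appears only in E's list, so E = yellow.
The 6 still-open variables draw from only 6 values {black, brown, pink, purple, teal, white}, so each is used; only B can be brown, hence B = brown.
The 5 still-open variables draw from only 5 values {black, pink, purple, teal, white}, so each is used; only C can be teal, hence C = teal.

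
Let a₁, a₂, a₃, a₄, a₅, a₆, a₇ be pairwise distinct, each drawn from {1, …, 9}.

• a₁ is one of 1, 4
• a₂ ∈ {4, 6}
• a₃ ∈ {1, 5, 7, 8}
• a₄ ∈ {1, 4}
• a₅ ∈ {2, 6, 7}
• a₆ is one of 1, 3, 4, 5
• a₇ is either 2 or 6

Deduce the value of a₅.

The 2 variables a₁ and a₄ are confined to {1, 4}, which locks those values in; drop them from a₂, a₃, a₆.
a₂'s domain is down to {6}, so a₂ = 6. Eliminate 6 elsewhere: a₅, a₇.
a₇'s domain is down to {2}, so a₇ = 2. Remove 2 from a₅.
So a₅ = 7.

7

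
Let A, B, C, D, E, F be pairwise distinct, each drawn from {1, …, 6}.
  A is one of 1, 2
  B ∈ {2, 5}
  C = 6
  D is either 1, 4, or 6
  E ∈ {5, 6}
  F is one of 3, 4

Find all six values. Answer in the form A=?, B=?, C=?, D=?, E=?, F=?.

A=1, B=2, C=6, D=4, E=5, F=3

C has just one choice, so C = 6. So D, E can't be 6.
That leaves E = 5. Strike 5 from B.
That leaves B = 2. Strike 2 from A.
A must be 1 (only option left). Strike 1 from D.
That leaves D = 4. Strike 4 from F.
F must be 3 (only option left).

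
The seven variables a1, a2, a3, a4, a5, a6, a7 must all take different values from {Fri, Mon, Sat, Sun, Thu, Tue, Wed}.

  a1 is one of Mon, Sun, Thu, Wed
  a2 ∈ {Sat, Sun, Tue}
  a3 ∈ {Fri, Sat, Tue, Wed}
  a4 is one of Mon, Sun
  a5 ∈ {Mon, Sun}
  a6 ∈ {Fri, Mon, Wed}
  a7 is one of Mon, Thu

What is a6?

a4 and a5 between them cover only {Mon, Sun} — a naked pair. Remove those values from a1, a2, a6, a7.
a7 has just one choice, so a7 = Thu. So a1 can't be Thu.
That leaves a1 = Wed. So a3, a6 can't be Wed.
So a6 = Fri.

Fri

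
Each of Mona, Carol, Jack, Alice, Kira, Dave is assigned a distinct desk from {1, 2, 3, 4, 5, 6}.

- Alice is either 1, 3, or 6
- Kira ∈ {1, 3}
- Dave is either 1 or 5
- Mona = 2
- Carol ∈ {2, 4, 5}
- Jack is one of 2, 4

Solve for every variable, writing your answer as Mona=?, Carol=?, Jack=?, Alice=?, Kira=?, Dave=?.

Mona=2, Carol=5, Jack=4, Alice=6, Kira=3, Dave=1

Mona has just one choice, so Mona = 2. So Carol, Jack can't be 2.
That leaves Jack = 4. Eliminate 4 elsewhere: Carol.
That leaves Carol = 5. Remove 5 from Dave.
Dave has just one choice, so Dave = 1. So Alice, Kira can't be 1.
Kira must be 3 (only option left). Eliminate 3 elsewhere: Alice.
Alice's domain is down to {6}, so Alice = 6.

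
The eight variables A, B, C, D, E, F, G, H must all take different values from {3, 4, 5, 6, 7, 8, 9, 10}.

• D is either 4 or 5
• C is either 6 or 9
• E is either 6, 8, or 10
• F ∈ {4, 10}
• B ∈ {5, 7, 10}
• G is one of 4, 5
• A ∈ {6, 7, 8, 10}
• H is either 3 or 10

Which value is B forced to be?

Among the 8 variables, 3 fits only H (and all 8 values in {3, 4, 5, 6, 7, 8, 9, 10} must be used), so H = 3.
The 7 still-open variables together cover exactly {4, 5, 6, 7, 8, 9, 10} — 7 values for 7 variables — and 9 appears only in C's list, so C = 9.
The 2 variables D and G are confined to {4, 5}, which locks those values in; drop them from B, F.
F's domain is down to {10}, so F = 10. Eliminate 10 elsewhere: A, B, E.
So B = 7.

7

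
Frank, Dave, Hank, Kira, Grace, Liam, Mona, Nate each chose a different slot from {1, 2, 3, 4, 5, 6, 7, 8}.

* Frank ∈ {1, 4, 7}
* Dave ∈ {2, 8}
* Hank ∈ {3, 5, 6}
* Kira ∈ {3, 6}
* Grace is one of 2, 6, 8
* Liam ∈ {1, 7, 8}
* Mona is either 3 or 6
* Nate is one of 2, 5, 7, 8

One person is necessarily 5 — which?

Hank

Among the 8 variables, 4 fits only Frank (and all 8 values in {1, 2, 3, 4, 5, 6, 7, 8} must be used), so Frank = 4.
The 7 still-open variables draw from only 7 values {1, 2, 3, 5, 6, 7, 8}, so each is used; only Liam can be 1, hence Liam = 1.
The 6 still-open variables draw from only 6 values {2, 3, 5, 6, 7, 8}, so each is used; only Nate can be 7, hence Nate = 7.
The 5 still-open variables draw from only 5 values {2, 3, 5, 6, 8}, so each is used; only Hank can be 5, hence Hank = 5.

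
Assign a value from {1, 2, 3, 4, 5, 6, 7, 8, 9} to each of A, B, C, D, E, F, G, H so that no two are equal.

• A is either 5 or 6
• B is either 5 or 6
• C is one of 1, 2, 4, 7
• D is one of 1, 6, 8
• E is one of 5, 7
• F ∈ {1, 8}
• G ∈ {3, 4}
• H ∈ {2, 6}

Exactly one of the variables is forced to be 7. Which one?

E

The 8 variables together cover exactly {1, 2, 3, 4, 5, 6, 7, 8} — 8 values for 8 variables — and 3 appears only in G's list, so G = 3.
The 7 still-open variables together cover exactly {1, 2, 4, 5, 6, 7, 8} — 7 values for 7 variables — and 4 appears only in C's list, so C = 4.
The 6 still-open variables draw from only 6 values {1, 2, 5, 6, 7, 8}, so each is used; only H can be 2, hence H = 2.
The 5 still-open variables draw from only 5 values {1, 5, 6, 7, 8}, so each is used; only E can be 7, hence E = 7.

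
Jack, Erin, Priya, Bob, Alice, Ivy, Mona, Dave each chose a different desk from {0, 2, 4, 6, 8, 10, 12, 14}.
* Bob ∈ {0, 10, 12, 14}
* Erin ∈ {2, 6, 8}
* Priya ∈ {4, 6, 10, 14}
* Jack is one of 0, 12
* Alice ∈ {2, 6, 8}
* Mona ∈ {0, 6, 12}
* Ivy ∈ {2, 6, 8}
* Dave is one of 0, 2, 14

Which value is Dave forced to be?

Among the 8 variables, 4 fits only Priya (and all 8 values in {0, 2, 4, 6, 8, 10, 12, 14} must be used), so Priya = 4.
The 7 still-open variables draw from only 7 values {0, 2, 6, 8, 10, 12, 14}, so each is used; only Bob can be 10, hence Bob = 10.
Among the 6 still-open variables, 14 fits only Dave (and all 6 values in {0, 2, 6, 8, 12, 14} must be used), so Dave = 14.

14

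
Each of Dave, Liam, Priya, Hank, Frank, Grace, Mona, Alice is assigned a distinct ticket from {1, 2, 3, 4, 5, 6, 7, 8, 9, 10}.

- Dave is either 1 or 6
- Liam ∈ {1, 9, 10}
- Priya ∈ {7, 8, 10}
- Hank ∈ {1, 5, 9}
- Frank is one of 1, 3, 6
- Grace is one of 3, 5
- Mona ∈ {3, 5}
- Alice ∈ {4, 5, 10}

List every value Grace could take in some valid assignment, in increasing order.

The 2 variables Grace and Mona are confined to {3, 5}, which locks those values in; drop them from Hank, Frank, Alice.
Dave and Frank between them cover only {1, 6} — a naked pair. Remove those values from Liam, Hank.
Hank must be 9 (only option left). So Liam can't be 9.
Liam must be 10 (only option left). Strike 10 from Priya, Alice.
Alice has just one choice, so Alice = 4.
No further eliminations apply; Grace can still be any of 3, 5.

3, 5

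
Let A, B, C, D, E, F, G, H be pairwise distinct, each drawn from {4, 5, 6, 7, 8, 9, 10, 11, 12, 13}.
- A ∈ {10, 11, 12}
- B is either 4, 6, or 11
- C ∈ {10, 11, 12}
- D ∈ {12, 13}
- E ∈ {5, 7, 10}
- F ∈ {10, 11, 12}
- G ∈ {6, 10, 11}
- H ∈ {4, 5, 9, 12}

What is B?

4

The 3 variables A, C, F are confined to {10, 11, 12}, which locks those values in; drop them from B, D, E, G, H.
That leaves D = 13.
G must be 6 (only option left). So B can't be 6.
So B = 4.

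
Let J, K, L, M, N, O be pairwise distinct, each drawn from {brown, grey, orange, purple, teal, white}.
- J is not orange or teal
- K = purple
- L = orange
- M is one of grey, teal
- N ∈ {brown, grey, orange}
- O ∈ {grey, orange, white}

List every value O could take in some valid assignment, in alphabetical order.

K has just one choice, so K = purple. Strike purple from J.
L has just one choice, so L = orange. So N, O can't be orange.
Among the 4 still-open variables, teal fits only M (and all 4 values in {brown, grey, teal, white} must be used), so M = teal.
No further eliminations apply; O can still be any of grey, white.

grey, white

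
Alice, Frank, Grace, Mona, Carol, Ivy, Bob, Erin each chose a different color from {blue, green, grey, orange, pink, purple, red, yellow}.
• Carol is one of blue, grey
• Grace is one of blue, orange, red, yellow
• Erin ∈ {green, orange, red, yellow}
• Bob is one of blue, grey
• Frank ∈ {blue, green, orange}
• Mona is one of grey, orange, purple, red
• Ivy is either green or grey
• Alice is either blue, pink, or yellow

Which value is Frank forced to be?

The 8 variables together cover exactly {blue, green, grey, orange, pink, purple, red, yellow} — 8 values for 8 variables — and pink appears only in Alice's list, so Alice = pink.
The 7 still-open variables together cover exactly {blue, green, grey, orange, purple, red, yellow} — 7 values for 7 variables — and purple appears only in Mona's list, so Mona = purple.
Carol and Bob between them cover only {blue, grey} — a naked pair. Remove those values from Frank, Grace, Ivy.
Ivy has just one choice, so Ivy = green. Remove green from Frank, Erin.
So Frank = orange.

orange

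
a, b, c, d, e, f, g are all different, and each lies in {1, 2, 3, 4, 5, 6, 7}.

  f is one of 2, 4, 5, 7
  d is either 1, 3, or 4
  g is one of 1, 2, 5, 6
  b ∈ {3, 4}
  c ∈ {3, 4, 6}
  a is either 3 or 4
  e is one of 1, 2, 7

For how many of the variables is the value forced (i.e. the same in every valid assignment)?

a and b between them cover only {3, 4} — a naked pair. Remove those values from c, d, f.
c must be 6 (only option left). Strike 6 from g.
d has just one choice, so d = 1. Eliminate 1 elsewhere: e, g.
Determined: c=6, d=1. The other variables each still have more than one consistent value. That makes 2.

2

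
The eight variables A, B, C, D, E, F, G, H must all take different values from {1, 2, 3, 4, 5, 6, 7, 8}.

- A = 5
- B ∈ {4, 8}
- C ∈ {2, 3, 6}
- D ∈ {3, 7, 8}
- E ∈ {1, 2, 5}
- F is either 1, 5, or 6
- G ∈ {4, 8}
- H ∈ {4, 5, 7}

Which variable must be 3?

A has just one choice, so A = 5. Remove 5 from E, F, H.
B and G share exactly the 2 values {4, 8}; by pigeonhole those values go to them, so strike 4, 8 from D, H.
H must be 7 (only option left). So D can't be 7.
So 3 goes to D.

D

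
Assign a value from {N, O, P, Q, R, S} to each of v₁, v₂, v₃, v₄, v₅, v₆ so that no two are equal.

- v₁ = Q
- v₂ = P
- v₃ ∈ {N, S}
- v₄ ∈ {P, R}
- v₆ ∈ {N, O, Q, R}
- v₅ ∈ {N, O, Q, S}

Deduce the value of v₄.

v₁ has just one choice, so v₁ = Q. So v₅, v₆ can't be Q.
v₂'s domain is down to {P}, so v₂ = P. Eliminate P elsewhere: v₄.
So v₄ = R.

R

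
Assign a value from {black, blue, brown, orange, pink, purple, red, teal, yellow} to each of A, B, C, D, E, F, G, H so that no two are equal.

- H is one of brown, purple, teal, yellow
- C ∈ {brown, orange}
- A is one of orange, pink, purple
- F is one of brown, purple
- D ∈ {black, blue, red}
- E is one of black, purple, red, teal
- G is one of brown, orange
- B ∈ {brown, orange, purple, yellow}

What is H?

C and G share exactly the 2 values {brown, orange}; by pigeonhole those values go to them, so strike brown, orange from A, B, F, H.
F must be purple (only option left). Strike purple from A, B, E, H.
A's domain is down to {pink}, so A = pink.
B has just one choice, so B = yellow. Strike yellow from H.
So H = teal.

teal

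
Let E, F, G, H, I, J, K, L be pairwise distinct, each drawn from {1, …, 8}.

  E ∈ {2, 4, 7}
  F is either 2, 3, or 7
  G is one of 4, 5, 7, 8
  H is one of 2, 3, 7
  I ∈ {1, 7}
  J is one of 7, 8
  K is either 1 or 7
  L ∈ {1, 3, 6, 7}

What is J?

The 8 variables together cover exactly {1, 2, 3, 4, 5, 6, 7, 8} — 8 values for 8 variables — and 5 appears only in G's list, so G = 5.
The 7 still-open variables draw from only 7 values {1, 2, 3, 4, 6, 7, 8}, so each is used; only E can be 4, hence E = 4.
The 6 still-open variables together cover exactly {1, 2, 3, 6, 7, 8} — 6 values for 6 variables — and 6 appears only in L's list, so L = 6.
Among the 5 still-open variables, 8 fits only J (and all 5 values in {1, 2, 3, 7, 8} must be used), so J = 8.

8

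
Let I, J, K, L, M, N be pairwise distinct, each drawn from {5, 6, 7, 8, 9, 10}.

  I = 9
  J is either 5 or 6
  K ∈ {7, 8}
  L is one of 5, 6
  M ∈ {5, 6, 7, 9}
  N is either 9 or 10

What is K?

I must be 9 (only option left). Strike 9 from M, N.
That leaves N = 10.
The 4 still-open variables draw from only 4 values {5, 6, 7, 8}, so each is used; only K can be 8, hence K = 8.

8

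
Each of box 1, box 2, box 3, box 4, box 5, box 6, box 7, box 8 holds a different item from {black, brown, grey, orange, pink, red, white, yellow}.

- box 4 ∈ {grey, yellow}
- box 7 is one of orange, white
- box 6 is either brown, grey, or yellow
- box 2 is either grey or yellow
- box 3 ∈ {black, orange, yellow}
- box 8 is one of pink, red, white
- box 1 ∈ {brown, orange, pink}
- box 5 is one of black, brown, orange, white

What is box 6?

brown

The 8 variables draw from only 8 values {black, brown, grey, orange, pink, red, white, yellow}, so each is used; only box 8 can be red, hence box 8 = red.
The 7 still-open variables draw from only 7 values {black, brown, grey, orange, pink, white, yellow}, so each is used; only box 1 can be pink, hence box 1 = pink.
box 2 and box 4 between them cover only {grey, yellow} — a naked pair. Remove those values from box 3, box 6.
So box 6 = brown.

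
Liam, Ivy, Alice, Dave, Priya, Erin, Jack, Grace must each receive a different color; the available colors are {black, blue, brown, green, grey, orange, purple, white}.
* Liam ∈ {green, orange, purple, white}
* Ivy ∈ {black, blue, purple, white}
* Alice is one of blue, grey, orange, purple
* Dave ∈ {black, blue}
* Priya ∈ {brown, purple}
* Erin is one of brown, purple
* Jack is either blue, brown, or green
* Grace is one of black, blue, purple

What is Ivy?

The 8 variables draw from only 8 values {black, blue, brown, green, grey, orange, purple, white}, so each is used; only Alice can be grey, hence Alice = grey.
Among the 7 still-open variables, orange fits only Liam (and all 7 values in {black, blue, brown, green, orange, purple, white} must be used), so Liam = orange.
The 6 still-open variables draw from only 6 values {black, blue, brown, green, purple, white}, so each is used; only Jack can be green, hence Jack = green.
Among the 5 still-open variables, white fits only Ivy (and all 5 values in {black, blue, brown, purple, white} must be used), so Ivy = white.

white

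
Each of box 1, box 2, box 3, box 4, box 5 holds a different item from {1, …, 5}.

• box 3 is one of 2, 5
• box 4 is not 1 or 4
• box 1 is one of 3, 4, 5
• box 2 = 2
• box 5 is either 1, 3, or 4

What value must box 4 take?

box 2's domain is down to {2}, so box 2 = 2. Remove 2 from box 3, box 4.
box 3's domain is down to {5}, so box 3 = 5. Eliminate 5 elsewhere: box 1, box 4.
So box 4 = 3.

3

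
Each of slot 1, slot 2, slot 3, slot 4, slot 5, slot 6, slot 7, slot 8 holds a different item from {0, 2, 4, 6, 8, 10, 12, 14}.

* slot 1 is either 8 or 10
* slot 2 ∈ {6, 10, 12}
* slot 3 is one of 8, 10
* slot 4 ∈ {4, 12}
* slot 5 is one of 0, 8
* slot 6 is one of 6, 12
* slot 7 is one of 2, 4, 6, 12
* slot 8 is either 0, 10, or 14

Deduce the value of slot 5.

The 8 variables together cover exactly {0, 2, 4, 6, 8, 10, 12, 14} — 8 values for 8 variables — and 2 appears only in slot 7's list, so slot 7 = 2.
Among the 7 still-open variables, 4 fits only slot 4 (and all 7 values in {0, 4, 6, 8, 10, 12, 14} must be used), so slot 4 = 4.
The 6 still-open variables draw from only 6 values {0, 6, 8, 10, 12, 14}, so each is used; only slot 8 can be 14, hence slot 8 = 14.
Among the 5 still-open variables, 0 fits only slot 5 (and all 5 values in {0, 6, 8, 10, 12} must be used), so slot 5 = 0.

0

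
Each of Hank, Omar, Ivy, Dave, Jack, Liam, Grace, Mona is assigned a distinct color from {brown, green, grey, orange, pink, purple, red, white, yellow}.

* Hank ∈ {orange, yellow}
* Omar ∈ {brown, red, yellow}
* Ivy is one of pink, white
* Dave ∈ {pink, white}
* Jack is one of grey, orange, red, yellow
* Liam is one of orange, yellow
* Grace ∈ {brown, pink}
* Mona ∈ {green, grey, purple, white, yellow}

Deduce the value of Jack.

grey

Hank and Liam share exactly the 2 values {orange, yellow}; by pigeonhole those values go to them, so strike orange, yellow from Omar, Jack, Mona.
The 2 variables Ivy and Dave are confined to {pink, white}, which locks those values in; drop them from Grace, Mona.
Grace must be brown (only option left). Remove brown from Omar.
Omar must be red (only option left). Strike red from Jack.
So Jack = grey.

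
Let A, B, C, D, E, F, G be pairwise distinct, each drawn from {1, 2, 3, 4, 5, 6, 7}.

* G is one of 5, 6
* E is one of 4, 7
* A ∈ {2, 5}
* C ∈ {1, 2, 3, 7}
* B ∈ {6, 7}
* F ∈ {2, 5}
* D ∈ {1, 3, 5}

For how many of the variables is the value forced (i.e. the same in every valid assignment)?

3

The 7 variables together cover exactly {1, 2, 3, 4, 5, 6, 7} — 7 values for 7 variables — and 4 appears only in E's list, so E = 4.
A and F between them cover only {2, 5} — a naked pair. Remove those values from C, D, G.
That leaves G = 6. Strike 6 from B.
That leaves B = 7. Strike 7 from C.
Determined: B=7, E=4, G=6. The other variables each still have more than one consistent value. That makes 3.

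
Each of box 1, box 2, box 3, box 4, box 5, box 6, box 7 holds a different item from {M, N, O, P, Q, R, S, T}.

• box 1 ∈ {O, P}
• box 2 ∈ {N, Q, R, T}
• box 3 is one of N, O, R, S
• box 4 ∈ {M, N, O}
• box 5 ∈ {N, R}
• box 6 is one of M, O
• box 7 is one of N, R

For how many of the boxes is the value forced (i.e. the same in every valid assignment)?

2

The 2 variables box 5 and box 7 are confined to {N, R}, which locks those values in; drop them from box 2, box 3, box 4.
box 4 and box 6 share exactly the 2 values {M, O}; by pigeonhole those values go to them, so strike M, O from box 1, box 3.
box 1 must be P (only option left).
box 3 must be S (only option left).
Determined: box 1=P, box 3=S. The other boxes each still have more than one consistent value. That makes 2.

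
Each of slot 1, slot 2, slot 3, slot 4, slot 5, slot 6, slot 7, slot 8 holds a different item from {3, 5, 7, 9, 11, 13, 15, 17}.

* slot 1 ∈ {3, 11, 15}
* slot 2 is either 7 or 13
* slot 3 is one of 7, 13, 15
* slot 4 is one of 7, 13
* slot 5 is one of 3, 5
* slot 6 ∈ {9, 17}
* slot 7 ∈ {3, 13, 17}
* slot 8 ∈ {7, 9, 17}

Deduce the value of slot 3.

The 8 variables draw from only 8 values {3, 5, 7, 9, 11, 13, 15, 17}, so each is used; only slot 5 can be 5, hence slot 5 = 5.
The 7 still-open variables draw from only 7 values {3, 7, 9, 11, 13, 15, 17}, so each is used; only slot 1 can be 11, hence slot 1 = 11.
The 6 still-open variables draw from only 6 values {3, 7, 9, 13, 15, 17}, so each is used; only slot 7 can be 3, hence slot 7 = 3.
The 5 still-open variables draw from only 5 values {7, 9, 13, 15, 17}, so each is used; only slot 3 can be 15, hence slot 3 = 15.

15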